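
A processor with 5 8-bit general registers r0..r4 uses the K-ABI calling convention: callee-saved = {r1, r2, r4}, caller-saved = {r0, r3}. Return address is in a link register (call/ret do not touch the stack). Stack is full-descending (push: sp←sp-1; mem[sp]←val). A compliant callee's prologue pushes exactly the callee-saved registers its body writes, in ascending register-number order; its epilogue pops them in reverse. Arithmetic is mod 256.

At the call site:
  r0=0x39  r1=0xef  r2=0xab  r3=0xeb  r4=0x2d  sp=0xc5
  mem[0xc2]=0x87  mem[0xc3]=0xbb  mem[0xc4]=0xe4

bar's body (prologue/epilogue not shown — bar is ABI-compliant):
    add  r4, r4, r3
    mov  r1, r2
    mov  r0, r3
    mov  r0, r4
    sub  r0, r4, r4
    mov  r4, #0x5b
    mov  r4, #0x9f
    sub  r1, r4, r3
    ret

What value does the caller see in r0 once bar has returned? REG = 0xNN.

REG = 0x00

prologue: push r1 → mem[0xc4]=0xef, sp=0xc4
prologue: push r4 → mem[0xc3]=0x2d, sp=0xc3
body[0] add  r4, r4, r3 → r4=0x18
body[1] mov  r1, r2 → r1=0xab
body[2] mov  r0, r3 → r0=0xeb
body[3] mov  r0, r4 → r0=0x18
body[4] sub  r0, r4, r4 → r0=0x00
body[5] mov  r4, #0x5b → r4=0x5b
body[6] mov  r4, #0x9f → r4=0x9f
body[7] sub  r1, r4, r3 → r1=0xb4
epilogue: pop r4=0x2d, sp=0xc4
epilogue: pop r1=0xef, sp=0xc5
r0 is caller-saved → body value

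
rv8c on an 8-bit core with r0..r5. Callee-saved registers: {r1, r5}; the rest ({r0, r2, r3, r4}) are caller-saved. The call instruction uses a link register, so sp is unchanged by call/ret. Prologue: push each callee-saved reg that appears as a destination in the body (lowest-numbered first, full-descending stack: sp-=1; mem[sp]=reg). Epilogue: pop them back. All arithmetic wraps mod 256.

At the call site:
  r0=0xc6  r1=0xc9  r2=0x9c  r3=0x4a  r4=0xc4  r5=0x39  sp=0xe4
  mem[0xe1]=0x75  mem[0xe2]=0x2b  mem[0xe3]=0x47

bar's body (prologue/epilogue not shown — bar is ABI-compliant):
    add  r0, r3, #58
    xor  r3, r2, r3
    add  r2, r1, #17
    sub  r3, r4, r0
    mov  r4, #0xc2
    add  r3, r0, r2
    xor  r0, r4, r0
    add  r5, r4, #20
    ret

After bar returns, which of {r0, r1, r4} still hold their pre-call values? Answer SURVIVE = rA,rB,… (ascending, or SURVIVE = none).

SURVIVE = r1

prologue: push r5 → mem[0xe3]=0x39, sp=0xe3
body[0] add  r0, r3, #58 → r0=0x84
body[1] xor  r3, r2, r3 → r3=0xd6
body[2] add  r2, r1, #17 → r2=0xda
body[3] sub  r3, r4, r0 → r3=0x40
body[4] mov  r4, #0xc2 → r4=0xc2
body[5] add  r3, r0, r2 → r3=0x5e
body[6] xor  r0, r4, r0 → r0=0x46
body[7] add  r5, r4, #20 → r5=0xd6
epilogue: pop r5=0x39, sp=0xe4
r0: caller-saved, written=True
r1: callee-saved, written=False
r4: caller-saved, written=True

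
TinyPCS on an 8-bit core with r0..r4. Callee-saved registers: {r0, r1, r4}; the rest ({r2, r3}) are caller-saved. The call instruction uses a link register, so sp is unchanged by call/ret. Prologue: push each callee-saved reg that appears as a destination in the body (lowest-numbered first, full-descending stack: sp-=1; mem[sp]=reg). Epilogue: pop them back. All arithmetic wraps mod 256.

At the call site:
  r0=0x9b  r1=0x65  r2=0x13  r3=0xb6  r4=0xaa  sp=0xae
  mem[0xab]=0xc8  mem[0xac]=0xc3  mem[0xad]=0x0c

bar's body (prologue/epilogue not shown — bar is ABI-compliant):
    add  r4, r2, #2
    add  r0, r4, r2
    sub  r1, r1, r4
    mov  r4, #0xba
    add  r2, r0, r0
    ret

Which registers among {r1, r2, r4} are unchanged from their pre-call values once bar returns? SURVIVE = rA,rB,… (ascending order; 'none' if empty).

SURVIVE = r1,r4

prologue: push r0 -> mem[0xad]=0x9b, sp=0xad
prologue: push r1 -> mem[0xac]=0x65, sp=0xac
prologue: push r4 -> mem[0xab]=0xaa, sp=0xab
body[0] add  r4, r2, #2 -> r4=0x15
body[1] add  r0, r4, r2 -> r0=0x28
body[2] sub  r1, r1, r4 -> r1=0x50
body[3] mov  r4, #0xba -> r4=0xba
body[4] add  r2, r0, r0 -> r2=0x50
epilogue: pop r4=0xaa, sp=0xac
epilogue: pop r1=0x65, sp=0xad
epilogue: pop r0=0x9b, sp=0xae
r1: callee-saved, written=True
r2: caller-saved, written=True
r4: callee-saved, written=True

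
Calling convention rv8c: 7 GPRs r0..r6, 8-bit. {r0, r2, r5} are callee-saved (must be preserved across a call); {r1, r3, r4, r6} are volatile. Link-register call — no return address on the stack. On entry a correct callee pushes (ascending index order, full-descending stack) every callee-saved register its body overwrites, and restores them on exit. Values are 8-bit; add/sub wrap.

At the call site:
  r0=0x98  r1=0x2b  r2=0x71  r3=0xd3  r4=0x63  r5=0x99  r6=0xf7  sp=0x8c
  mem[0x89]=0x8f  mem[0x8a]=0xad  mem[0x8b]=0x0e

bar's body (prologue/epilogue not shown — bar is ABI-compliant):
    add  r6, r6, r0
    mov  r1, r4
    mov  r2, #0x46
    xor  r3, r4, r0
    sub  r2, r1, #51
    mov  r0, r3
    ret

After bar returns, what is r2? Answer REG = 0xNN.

prologue: push r0 → mem[0x8b]=0x98, sp=0x8b
prologue: push r2 → mem[0x8a]=0x71, sp=0x8a
body[0] add  r6, r6, r0 → r6=0x8f
body[1] mov  r1, r4 → r1=0x63
body[2] mov  r2, #0x46 → r2=0x46
body[3] xor  r3, r4, r0 → r3=0xfb
body[4] sub  r2, r1, #51 → r2=0x30
body[5] mov  r0, r3 → r0=0xfb
epilogue: pop r2=0x71, sp=0x8b
epilogue: pop r0=0x98, sp=0x8c
r2 is callee-saved → restored

REG = 0x71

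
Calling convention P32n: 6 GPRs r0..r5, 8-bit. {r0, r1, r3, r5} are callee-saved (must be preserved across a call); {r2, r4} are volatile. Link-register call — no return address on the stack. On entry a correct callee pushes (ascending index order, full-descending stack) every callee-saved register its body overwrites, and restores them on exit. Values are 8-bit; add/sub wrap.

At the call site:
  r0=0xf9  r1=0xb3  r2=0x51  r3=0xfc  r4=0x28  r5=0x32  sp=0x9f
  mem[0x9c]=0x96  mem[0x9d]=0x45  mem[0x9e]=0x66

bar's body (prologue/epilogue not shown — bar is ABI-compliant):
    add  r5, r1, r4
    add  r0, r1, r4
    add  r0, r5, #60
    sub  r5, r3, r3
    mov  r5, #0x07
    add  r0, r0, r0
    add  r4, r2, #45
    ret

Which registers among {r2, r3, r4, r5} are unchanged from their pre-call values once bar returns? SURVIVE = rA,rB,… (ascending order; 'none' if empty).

prologue: push r0 → mem[0x9e]=0xf9, sp=0x9e
prologue: push r5 → mem[0x9d]=0x32, sp=0x9d
body[0] add  r5, r1, r4 → r5=0xdb
body[1] add  r0, r1, r4 → r0=0xdb
body[2] add  r0, r5, #60 → r0=0x17
body[3] sub  r5, r3, r3 → r5=0x00
body[4] mov  r5, #0x07 → r5=0x07
body[5] add  r0, r0, r0 → r0=0x2e
body[6] add  r4, r2, #45 → r4=0x7e
epilogue: pop r5=0x32, sp=0x9e
epilogue: pop r0=0xf9, sp=0x9f
r2: caller-saved, written=False
r3: callee-saved, written=False
r4: caller-saved, written=True
r5: callee-saved, written=True

SURVIVE = r2,r3,r5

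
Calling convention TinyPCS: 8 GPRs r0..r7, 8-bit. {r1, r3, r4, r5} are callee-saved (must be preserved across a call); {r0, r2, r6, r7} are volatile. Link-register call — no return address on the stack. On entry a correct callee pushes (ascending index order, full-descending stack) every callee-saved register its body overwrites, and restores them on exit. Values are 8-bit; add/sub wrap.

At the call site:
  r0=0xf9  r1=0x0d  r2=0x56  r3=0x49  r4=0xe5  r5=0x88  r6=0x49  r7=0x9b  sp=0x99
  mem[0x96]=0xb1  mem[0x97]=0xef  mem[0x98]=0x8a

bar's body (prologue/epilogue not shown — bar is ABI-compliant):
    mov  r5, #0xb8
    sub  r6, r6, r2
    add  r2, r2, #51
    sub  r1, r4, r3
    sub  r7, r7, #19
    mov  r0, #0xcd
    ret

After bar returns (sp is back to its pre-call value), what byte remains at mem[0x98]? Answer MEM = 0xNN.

prologue: push r1 -> mem[0x98]=0x0d, sp=0x98
prologue: push r5 -> mem[0x97]=0x88, sp=0x97
body[0] mov  r5, #0xb8 -> r5=0xb8
body[1] sub  r6, r6, r2 -> r6=0xf3
body[2] add  r2, r2, #51 -> r2=0x89
body[3] sub  r1, r4, r3 -> r1=0x9c
body[4] sub  r7, r7, #19 -> r7=0x88
body[5] mov  r0, #0xcd -> r0=0xcd
epilogue: pop r5=0x88, sp=0x98
epilogue: pop r1=0x0d, sp=0x99
prologue pushed ['r1', 'r5'] at ['0x98', '0x97']

MEM = 0x0d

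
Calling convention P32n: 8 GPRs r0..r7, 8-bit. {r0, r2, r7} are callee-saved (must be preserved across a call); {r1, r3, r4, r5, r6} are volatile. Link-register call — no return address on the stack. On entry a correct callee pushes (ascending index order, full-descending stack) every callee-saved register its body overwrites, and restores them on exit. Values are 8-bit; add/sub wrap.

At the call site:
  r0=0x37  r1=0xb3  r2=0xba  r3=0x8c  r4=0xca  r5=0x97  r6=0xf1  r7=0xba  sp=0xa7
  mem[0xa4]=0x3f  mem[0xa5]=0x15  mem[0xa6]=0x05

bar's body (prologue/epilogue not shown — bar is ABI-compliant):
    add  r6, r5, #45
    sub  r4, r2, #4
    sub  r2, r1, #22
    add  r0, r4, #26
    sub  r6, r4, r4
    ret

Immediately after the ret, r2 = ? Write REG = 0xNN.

prologue: push r0 -> mem[0xa6]=0x37, sp=0xa6
prologue: push r2 -> mem[0xa5]=0xba, sp=0xa5
body[0] add  r6, r5, #45 -> r6=0xc4
body[1] sub  r4, r2, #4 -> r4=0xb6
body[2] sub  r2, r1, #22 -> r2=0x9d
body[3] add  r0, r4, #26 -> r0=0xd0
body[4] sub  r6, r4, r4 -> r6=0x00
epilogue: pop r2=0xba, sp=0xa6
epilogue: pop r0=0x37, sp=0xa7
r2 is callee-saved -> restored

REG = 0xba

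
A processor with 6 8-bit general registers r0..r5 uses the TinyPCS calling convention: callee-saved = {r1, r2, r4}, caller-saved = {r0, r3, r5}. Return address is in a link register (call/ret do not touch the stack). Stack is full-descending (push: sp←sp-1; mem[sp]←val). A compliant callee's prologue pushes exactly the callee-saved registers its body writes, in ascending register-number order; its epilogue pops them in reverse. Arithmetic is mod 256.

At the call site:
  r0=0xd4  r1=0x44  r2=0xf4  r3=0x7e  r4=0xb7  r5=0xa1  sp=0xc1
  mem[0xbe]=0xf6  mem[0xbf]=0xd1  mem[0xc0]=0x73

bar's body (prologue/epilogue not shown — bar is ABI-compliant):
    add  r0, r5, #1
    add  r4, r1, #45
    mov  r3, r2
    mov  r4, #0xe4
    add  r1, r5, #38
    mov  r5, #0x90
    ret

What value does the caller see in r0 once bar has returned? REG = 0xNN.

REG = 0xa2

prologue: push r1 -> mem[0xc0]=0x44, sp=0xc0
prologue: push r4 -> mem[0xbf]=0xb7, sp=0xbf
body[0] add  r0, r5, #1 -> r0=0xa2
body[1] add  r4, r1, #45 -> r4=0x71
body[2] mov  r3, r2 -> r3=0xf4
body[3] mov  r4, #0xe4 -> r4=0xe4
body[4] add  r1, r5, #38 -> r1=0xc7
body[5] mov  r5, #0x90 -> r5=0x90
epilogue: pop r4=0xb7, sp=0xc0
epilogue: pop r1=0x44, sp=0xc1
r0 is caller-saved -> body value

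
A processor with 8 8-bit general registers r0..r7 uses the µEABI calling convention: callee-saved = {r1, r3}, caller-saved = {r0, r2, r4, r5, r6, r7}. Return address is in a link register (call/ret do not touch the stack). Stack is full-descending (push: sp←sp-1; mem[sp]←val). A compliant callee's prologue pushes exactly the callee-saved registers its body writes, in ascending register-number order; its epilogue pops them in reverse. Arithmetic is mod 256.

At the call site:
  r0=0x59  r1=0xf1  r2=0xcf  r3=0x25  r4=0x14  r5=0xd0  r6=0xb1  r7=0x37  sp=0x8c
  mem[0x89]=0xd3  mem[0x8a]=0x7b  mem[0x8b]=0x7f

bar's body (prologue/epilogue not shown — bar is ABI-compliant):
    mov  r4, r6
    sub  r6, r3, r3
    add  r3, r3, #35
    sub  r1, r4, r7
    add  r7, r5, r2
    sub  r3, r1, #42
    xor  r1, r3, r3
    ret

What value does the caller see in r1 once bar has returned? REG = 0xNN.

prologue: push r1 -> mem[0x8b]=0xf1, sp=0x8b
prologue: push r3 -> mem[0x8a]=0x25, sp=0x8a
body[0] mov  r4, r6 -> r4=0xb1
body[1] sub  r6, r3, r3 -> r6=0x00
body[2] add  r3, r3, #35 -> r3=0x48
body[3] sub  r1, r4, r7 -> r1=0x7a
body[4] add  r7, r5, r2 -> r7=0x9f
body[5] sub  r3, r1, #42 -> r3=0x50
body[6] xor  r1, r3, r3 -> r1=0x00
epilogue: pop r3=0x25, sp=0x8b
epilogue: pop r1=0xf1, sp=0x8c
r1 is callee-saved -> restored

REG = 0xf1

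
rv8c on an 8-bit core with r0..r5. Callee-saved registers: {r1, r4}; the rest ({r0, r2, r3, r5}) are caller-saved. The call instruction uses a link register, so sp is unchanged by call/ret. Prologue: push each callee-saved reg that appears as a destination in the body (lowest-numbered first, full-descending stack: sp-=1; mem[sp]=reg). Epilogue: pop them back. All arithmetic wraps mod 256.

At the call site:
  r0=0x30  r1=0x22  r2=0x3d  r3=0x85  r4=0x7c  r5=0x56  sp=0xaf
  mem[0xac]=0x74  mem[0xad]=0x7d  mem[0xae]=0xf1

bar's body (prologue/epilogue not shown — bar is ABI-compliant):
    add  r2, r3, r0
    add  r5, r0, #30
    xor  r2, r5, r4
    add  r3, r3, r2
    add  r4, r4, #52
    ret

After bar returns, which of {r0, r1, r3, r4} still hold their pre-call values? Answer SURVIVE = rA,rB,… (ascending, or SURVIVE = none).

SURVIVE = r0,r1,r4

prologue: push r4 → mem[0xae]=0x7c, sp=0xae
body[0] add  r2, r3, r0 → r2=0xb5
body[1] add  r5, r0, #30 → r5=0x4e
body[2] xor  r2, r5, r4 → r2=0x32
body[3] add  r3, r3, r2 → r3=0xb7
body[4] add  r4, r4, #52 → r4=0xb0
epilogue: pop r4=0x7c, sp=0xaf
r0: caller-saved, written=False
r1: callee-saved, written=False
r3: caller-saved, written=True
r4: callee-saved, written=True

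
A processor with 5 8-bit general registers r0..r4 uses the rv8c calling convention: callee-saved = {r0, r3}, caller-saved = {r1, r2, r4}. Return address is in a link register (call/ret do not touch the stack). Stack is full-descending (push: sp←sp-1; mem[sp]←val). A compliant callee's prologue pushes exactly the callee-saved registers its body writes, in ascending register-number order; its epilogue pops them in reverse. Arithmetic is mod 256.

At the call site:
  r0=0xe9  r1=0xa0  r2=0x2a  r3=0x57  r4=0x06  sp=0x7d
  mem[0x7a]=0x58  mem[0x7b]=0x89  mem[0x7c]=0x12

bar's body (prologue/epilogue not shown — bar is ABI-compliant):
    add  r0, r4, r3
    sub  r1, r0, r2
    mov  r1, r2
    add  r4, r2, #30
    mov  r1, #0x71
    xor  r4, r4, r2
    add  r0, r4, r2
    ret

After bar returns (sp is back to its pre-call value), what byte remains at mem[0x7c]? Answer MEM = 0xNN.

prologue: push r0 → mem[0x7c]=0xe9, sp=0x7c
body[0] add  r0, r4, r3 → r0=0x5d
body[1] sub  r1, r0, r2 → r1=0x33
body[2] mov  r1, r2 → r1=0x2a
body[3] add  r4, r2, #30 → r4=0x48
body[4] mov  r1, #0x71 → r1=0x71
body[5] xor  r4, r4, r2 → r4=0x62
body[6] add  r0, r4, r2 → r0=0x8c
epilogue: pop r0=0xe9, sp=0x7d
prologue pushed ['r0'] at ['0x7c']

MEM = 0xe9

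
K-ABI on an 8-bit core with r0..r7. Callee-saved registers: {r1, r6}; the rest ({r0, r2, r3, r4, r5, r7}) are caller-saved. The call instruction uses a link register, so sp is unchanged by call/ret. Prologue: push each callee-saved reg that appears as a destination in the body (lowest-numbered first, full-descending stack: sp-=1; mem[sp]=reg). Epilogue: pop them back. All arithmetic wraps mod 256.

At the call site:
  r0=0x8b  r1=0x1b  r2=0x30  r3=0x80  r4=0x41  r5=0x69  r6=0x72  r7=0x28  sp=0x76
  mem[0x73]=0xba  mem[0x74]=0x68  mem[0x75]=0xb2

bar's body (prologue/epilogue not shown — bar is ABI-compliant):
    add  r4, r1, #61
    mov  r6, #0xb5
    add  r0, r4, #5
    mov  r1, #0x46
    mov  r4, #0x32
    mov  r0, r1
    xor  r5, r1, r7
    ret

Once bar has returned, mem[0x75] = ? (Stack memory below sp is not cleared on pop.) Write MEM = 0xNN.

MEM = 0x1b

prologue: push r1 → mem[0x75]=0x1b, sp=0x75
prologue: push r6 → mem[0x74]=0x72, sp=0x74
body[0] add  r4, r1, #61 → r4=0x58
body[1] mov  r6, #0xb5 → r6=0xb5
body[2] add  r0, r4, #5 → r0=0x5d
body[3] mov  r1, #0x46 → r1=0x46
body[4] mov  r4, #0x32 → r4=0x32
body[5] mov  r0, r1 → r0=0x46
body[6] xor  r5, r1, r7 → r5=0x6e
epilogue: pop r6=0x72, sp=0x75
epilogue: pop r1=0x1b, sp=0x76
prologue pushed ['r1', 'r6'] at ['0x75', '0x74']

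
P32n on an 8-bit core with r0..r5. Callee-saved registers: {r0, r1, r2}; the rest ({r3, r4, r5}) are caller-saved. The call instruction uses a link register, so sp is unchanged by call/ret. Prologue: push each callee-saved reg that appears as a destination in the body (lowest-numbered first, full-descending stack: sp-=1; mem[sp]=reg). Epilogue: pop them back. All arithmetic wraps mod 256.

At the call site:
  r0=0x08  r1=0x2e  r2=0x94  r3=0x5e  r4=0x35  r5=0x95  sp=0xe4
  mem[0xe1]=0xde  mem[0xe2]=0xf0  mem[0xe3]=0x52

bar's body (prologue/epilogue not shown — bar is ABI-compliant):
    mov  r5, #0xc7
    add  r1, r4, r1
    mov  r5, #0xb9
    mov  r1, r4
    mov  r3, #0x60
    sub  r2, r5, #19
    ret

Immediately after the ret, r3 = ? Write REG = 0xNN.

REG = 0x60

prologue: push r1 -> mem[0xe3]=0x2e, sp=0xe3
prologue: push r2 -> mem[0xe2]=0x94, sp=0xe2
body[0] mov  r5, #0xc7 -> r5=0xc7
body[1] add  r1, r4, r1 -> r1=0x63
body[2] mov  r5, #0xb9 -> r5=0xb9
body[3] mov  r1, r4 -> r1=0x35
body[4] mov  r3, #0x60 -> r3=0x60
body[5] sub  r2, r5, #19 -> r2=0xa6
epilogue: pop r2=0x94, sp=0xe3
epilogue: pop r1=0x2e, sp=0xe4
r3 is caller-saved -> body value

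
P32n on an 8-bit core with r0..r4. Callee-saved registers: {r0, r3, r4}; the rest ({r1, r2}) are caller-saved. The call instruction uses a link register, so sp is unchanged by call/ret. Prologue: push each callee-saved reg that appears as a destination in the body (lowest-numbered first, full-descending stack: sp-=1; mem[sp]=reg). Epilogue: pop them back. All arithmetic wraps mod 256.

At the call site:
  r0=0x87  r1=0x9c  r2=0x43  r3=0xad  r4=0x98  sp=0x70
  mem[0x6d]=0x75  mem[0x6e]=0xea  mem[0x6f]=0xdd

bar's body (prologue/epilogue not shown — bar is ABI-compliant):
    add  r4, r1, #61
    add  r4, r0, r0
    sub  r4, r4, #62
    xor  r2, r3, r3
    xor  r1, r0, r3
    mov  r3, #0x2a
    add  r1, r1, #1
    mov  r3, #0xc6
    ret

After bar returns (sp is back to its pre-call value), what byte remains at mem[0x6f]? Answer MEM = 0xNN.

prologue: push r3 -> mem[0x6f]=0xad, sp=0x6f
prologue: push r4 -> mem[0x6e]=0x98, sp=0x6e
body[0] add  r4, r1, #61 -> r4=0xd9
body[1] add  r4, r0, r0 -> r4=0x0e
body[2] sub  r4, r4, #62 -> r4=0xd0
body[3] xor  r2, r3, r3 -> r2=0x00
body[4] xor  r1, r0, r3 -> r1=0x2a
body[5] mov  r3, #0x2a -> r3=0x2a
body[6] add  r1, r1, #1 -> r1=0x2b
body[7] mov  r3, #0xc6 -> r3=0xc6
epilogue: pop r4=0x98, sp=0x6f
epilogue: pop r3=0xad, sp=0x70
prologue pushed ['r3', 'r4'] at ['0x6f', '0x6e']

MEM = 0xad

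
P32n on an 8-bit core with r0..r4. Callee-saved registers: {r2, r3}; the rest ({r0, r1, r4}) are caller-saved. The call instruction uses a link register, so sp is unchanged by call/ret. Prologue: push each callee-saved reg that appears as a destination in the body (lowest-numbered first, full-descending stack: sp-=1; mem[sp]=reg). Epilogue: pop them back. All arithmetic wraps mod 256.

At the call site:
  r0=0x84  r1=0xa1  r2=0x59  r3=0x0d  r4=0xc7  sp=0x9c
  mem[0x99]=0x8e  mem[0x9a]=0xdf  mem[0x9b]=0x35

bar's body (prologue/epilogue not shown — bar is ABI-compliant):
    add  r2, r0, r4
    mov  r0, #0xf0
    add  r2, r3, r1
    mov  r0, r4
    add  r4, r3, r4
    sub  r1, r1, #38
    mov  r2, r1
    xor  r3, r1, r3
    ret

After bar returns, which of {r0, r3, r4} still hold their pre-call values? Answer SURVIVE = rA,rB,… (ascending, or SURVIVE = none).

SURVIVE = r3

prologue: push r2 -> mem[0x9b]=0x59, sp=0x9b
prologue: push r3 -> mem[0x9a]=0x0d, sp=0x9a
body[0] add  r2, r0, r4 -> r2=0x4b
body[1] mov  r0, #0xf0 -> r0=0xf0
body[2] add  r2, r3, r1 -> r2=0xae
body[3] mov  r0, r4 -> r0=0xc7
body[4] add  r4, r3, r4 -> r4=0xd4
body[5] sub  r1, r1, #38 -> r1=0x7b
body[6] mov  r2, r1 -> r2=0x7b
body[7] xor  r3, r1, r3 -> r3=0x76
epilogue: pop r3=0x0d, sp=0x9b
epilogue: pop r2=0x59, sp=0x9c
r0: caller-saved, written=True
r3: callee-saved, written=True
r4: caller-saved, written=True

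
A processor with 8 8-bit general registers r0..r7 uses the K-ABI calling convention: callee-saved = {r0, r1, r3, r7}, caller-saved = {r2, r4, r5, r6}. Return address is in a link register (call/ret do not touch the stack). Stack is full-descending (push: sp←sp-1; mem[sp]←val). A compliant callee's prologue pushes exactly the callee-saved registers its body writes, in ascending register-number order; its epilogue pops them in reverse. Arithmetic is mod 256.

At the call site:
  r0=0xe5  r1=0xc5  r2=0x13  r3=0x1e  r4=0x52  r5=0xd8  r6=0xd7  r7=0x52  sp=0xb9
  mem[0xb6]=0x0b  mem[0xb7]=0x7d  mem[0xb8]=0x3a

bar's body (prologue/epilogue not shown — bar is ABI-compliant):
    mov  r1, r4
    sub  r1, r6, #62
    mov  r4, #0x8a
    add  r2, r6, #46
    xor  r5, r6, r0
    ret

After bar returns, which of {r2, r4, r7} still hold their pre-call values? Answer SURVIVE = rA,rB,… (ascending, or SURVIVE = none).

prologue: push r1 -> mem[0xb8]=0xc5, sp=0xb8
body[0] mov  r1, r4 -> r1=0x52
body[1] sub  r1, r6, #62 -> r1=0x99
body[2] mov  r4, #0x8a -> r4=0x8a
body[3] add  r2, r6, #46 -> r2=0x05
body[4] xor  r5, r6, r0 -> r5=0x32
epilogue: pop r1=0xc5, sp=0xb9
r2: caller-saved, written=True
r4: caller-saved, written=True
r7: callee-saved, written=False

SURVIVE = r7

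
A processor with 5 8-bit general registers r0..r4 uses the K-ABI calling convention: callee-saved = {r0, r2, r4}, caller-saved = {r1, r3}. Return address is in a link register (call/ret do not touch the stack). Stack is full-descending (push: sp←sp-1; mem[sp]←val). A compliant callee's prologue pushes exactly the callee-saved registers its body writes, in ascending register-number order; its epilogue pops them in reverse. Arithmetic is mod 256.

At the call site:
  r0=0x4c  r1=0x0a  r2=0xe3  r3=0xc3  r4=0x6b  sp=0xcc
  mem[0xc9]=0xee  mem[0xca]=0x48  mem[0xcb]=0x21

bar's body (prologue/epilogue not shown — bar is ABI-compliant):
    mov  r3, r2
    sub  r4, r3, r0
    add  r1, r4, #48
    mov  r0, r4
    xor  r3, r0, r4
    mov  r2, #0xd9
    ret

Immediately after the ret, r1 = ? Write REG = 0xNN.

prologue: push r0 -> mem[0xcb]=0x4c, sp=0xcb
prologue: push r2 -> mem[0xca]=0xe3, sp=0xca
prologue: push r4 -> mem[0xc9]=0x6b, sp=0xc9
body[0] mov  r3, r2 -> r3=0xe3
body[1] sub  r4, r3, r0 -> r4=0x97
body[2] add  r1, r4, #48 -> r1=0xc7
body[3] mov  r0, r4 -> r0=0x97
body[4] xor  r3, r0, r4 -> r3=0x00
body[5] mov  r2, #0xd9 -> r2=0xd9
epilogue: pop r4=0x6b, sp=0xca
epilogue: pop r2=0xe3, sp=0xcb
epilogue: pop r0=0x4c, sp=0xcc
r1 is caller-saved -> body value

REG = 0xc7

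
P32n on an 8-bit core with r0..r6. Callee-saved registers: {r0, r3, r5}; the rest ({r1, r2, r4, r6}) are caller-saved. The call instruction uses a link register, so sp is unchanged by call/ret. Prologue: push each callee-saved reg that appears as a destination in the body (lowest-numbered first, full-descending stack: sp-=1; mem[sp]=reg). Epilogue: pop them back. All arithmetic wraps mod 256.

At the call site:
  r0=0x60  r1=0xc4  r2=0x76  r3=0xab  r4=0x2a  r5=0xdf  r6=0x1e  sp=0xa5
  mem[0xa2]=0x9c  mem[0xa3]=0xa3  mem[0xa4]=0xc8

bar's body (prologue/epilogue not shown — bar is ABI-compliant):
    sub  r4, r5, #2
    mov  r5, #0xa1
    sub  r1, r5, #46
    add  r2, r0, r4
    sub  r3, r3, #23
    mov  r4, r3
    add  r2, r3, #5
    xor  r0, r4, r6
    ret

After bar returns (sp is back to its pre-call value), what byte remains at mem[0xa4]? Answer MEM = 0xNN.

prologue: push r0 → mem[0xa4]=0x60, sp=0xa4
prologue: push r3 → mem[0xa3]=0xab, sp=0xa3
prologue: push r5 → mem[0xa2]=0xdf, sp=0xa2
body[0] sub  r4, r5, #2 → r4=0xdd
body[1] mov  r5, #0xa1 → r5=0xa1
body[2] sub  r1, r5, #46 → r1=0x73
body[3] add  r2, r0, r4 → r2=0x3d
body[4] sub  r3, r3, #23 → r3=0x94
body[5] mov  r4, r3 → r4=0x94
body[6] add  r2, r3, #5 → r2=0x99
body[7] xor  r0, r4, r6 → r0=0x8a
epilogue: pop r5=0xdf, sp=0xa3
epilogue: pop r3=0xab, sp=0xa4
epilogue: pop r0=0x60, sp=0xa5
prologue pushed ['r0', 'r3', 'r5'] at ['0xa4', '0xa3', '0xa2']

MEM = 0x60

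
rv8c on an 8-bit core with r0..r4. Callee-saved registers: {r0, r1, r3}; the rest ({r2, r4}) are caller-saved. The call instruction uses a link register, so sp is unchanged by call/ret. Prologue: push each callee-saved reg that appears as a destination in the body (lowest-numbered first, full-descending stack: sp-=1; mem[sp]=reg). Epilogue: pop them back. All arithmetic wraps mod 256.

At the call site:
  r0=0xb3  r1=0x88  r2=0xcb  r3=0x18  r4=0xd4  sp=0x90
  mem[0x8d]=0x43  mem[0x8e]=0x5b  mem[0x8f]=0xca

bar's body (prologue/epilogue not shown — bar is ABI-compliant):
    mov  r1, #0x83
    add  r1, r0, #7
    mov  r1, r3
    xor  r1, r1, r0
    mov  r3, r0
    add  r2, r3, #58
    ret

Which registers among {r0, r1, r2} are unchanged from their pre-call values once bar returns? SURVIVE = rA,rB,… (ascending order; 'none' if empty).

prologue: push r1 → mem[0x8f]=0x88, sp=0x8f
prologue: push r3 → mem[0x8e]=0x18, sp=0x8e
body[0] mov  r1, #0x83 → r1=0x83
body[1] add  r1, r0, #7 → r1=0xba
body[2] mov  r1, r3 → r1=0x18
body[3] xor  r1, r1, r0 → r1=0xab
body[4] mov  r3, r0 → r3=0xb3
body[5] add  r2, r3, #58 → r2=0xed
epilogue: pop r3=0x18, sp=0x8f
epilogue: pop r1=0x88, sp=0x90
r0: callee-saved, written=False
r1: callee-saved, written=True
r2: caller-saved, written=True

SURVIVE = r0,r1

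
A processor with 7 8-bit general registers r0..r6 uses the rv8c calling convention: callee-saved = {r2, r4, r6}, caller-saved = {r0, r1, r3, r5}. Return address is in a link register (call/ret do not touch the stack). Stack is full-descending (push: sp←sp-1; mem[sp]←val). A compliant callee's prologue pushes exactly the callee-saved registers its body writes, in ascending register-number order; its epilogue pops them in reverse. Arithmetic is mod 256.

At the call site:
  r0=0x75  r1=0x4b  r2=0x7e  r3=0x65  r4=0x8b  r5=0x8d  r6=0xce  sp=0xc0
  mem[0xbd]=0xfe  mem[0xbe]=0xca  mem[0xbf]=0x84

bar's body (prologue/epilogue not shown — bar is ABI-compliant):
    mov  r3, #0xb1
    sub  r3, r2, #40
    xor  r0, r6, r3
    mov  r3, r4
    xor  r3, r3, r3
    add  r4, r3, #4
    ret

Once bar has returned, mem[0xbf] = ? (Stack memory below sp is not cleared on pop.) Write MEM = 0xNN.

MEM = 0x8b

prologue: push r4 → mem[0xbf]=0x8b, sp=0xbf
body[0] mov  r3, #0xb1 → r3=0xb1
body[1] sub  r3, r2, #40 → r3=0x56
body[2] xor  r0, r6, r3 → r0=0x98
body[3] mov  r3, r4 → r3=0x8b
body[4] xor  r3, r3, r3 → r3=0x00
body[5] add  r4, r3, #4 → r4=0x04
epilogue: pop r4=0x8b, sp=0xc0
prologue pushed ['r4'] at ['0xbf']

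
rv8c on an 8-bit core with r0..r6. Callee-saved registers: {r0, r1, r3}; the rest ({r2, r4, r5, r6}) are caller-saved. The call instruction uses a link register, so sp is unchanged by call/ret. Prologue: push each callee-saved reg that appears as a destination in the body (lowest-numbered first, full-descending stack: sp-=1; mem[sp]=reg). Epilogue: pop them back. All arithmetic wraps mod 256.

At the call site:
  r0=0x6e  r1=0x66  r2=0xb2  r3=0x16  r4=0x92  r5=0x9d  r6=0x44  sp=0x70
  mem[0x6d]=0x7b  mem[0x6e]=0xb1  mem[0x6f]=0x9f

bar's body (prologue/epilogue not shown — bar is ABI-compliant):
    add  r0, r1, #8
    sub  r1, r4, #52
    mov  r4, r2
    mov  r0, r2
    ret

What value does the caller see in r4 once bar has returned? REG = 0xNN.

REG = 0xb2

prologue: push r0 -> mem[0x6f]=0x6e, sp=0x6f
prologue: push r1 -> mem[0x6e]=0x66, sp=0x6e
body[0] add  r0, r1, #8 -> r0=0x6e
body[1] sub  r1, r4, #52 -> r1=0x5e
body[2] mov  r4, r2 -> r4=0xb2
body[3] mov  r0, r2 -> r0=0xb2
epilogue: pop r1=0x66, sp=0x6f
epilogue: pop r0=0x6e, sp=0x70
r4 is caller-saved -> body value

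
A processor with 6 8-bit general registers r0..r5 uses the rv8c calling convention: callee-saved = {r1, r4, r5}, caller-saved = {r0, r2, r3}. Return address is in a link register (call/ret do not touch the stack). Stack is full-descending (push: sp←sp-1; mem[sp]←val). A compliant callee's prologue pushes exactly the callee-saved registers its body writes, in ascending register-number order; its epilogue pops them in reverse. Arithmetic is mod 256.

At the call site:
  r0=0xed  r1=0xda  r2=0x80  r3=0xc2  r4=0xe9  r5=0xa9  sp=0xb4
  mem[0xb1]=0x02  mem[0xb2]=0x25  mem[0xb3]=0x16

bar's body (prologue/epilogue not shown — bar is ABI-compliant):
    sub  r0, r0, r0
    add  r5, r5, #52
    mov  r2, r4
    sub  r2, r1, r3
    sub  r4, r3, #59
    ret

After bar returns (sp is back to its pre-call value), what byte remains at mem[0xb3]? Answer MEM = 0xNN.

prologue: push r4 → mem[0xb3]=0xe9, sp=0xb3
prologue: push r5 → mem[0xb2]=0xa9, sp=0xb2
body[0] sub  r0, r0, r0 → r0=0x00
body[1] add  r5, r5, #52 → r5=0xdd
body[2] mov  r2, r4 → r2=0xe9
body[3] sub  r2, r1, r3 → r2=0x18
body[4] sub  r4, r3, #59 → r4=0x87
epilogue: pop r5=0xa9, sp=0xb3
epilogue: pop r4=0xe9, sp=0xb4
prologue pushed ['r4', 'r5'] at ['0xb3', '0xb2']

MEM = 0xe9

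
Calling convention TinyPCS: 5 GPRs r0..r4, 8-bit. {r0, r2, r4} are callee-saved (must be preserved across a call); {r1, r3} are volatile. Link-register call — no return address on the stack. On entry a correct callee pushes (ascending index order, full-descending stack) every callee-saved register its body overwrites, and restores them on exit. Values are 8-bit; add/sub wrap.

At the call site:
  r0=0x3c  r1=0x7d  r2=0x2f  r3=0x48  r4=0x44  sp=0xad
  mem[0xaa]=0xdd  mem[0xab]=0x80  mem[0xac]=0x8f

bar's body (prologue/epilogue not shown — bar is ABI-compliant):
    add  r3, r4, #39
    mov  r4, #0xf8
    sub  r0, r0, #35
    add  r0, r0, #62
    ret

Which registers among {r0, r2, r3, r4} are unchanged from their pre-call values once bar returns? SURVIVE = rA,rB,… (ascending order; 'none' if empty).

prologue: push r0 → mem[0xac]=0x3c, sp=0xac
prologue: push r4 → mem[0xab]=0x44, sp=0xab
body[0] add  r3, r4, #39 → r3=0x6b
body[1] mov  r4, #0xf8 → r4=0xf8
body[2] sub  r0, r0, #35 → r0=0x19
body[3] add  r0, r0, #62 → r0=0x57
epilogue: pop r4=0x44, sp=0xac
epilogue: pop r0=0x3c, sp=0xad
r0: callee-saved, written=True
r2: callee-saved, written=False
r3: caller-saved, written=True
r4: callee-saved, written=True

SURVIVE = r0,r2,r4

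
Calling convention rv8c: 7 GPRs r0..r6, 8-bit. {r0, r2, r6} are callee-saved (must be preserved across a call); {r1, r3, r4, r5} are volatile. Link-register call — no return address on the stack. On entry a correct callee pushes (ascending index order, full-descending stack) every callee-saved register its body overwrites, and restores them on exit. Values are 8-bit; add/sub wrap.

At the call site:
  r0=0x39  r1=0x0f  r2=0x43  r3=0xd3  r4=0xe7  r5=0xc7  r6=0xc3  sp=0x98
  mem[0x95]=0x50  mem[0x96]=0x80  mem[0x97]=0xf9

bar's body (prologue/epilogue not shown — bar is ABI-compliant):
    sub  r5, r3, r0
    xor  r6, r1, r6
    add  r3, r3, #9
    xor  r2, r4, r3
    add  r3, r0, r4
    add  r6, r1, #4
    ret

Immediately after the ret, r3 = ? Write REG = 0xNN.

prologue: push r2 -> mem[0x97]=0x43, sp=0x97
prologue: push r6 -> mem[0x96]=0xc3, sp=0x96
body[0] sub  r5, r3, r0 -> r5=0x9a
body[1] xor  r6, r1, r6 -> r6=0xcc
body[2] add  r3, r3, #9 -> r3=0xdc
body[3] xor  r2, r4, r3 -> r2=0x3b
body[4] add  r3, r0, r4 -> r3=0x20
body[5] add  r6, r1, #4 -> r6=0x13
epilogue: pop r6=0xc3, sp=0x97
epilogue: pop r2=0x43, sp=0x98
r3 is caller-saved -> body value

REG = 0x20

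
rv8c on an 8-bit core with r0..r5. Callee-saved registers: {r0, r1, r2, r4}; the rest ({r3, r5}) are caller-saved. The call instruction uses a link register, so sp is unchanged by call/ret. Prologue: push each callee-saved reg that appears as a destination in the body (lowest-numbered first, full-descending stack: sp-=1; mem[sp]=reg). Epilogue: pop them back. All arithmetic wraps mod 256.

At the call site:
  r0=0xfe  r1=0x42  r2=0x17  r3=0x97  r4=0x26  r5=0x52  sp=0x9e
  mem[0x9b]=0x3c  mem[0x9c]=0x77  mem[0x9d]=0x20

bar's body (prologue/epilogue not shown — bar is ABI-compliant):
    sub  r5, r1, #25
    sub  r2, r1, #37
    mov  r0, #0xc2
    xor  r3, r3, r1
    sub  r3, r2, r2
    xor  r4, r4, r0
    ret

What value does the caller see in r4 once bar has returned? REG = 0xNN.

prologue: push r0 -> mem[0x9d]=0xfe, sp=0x9d
prologue: push r2 -> mem[0x9c]=0x17, sp=0x9c
prologue: push r4 -> mem[0x9b]=0x26, sp=0x9b
body[0] sub  r5, r1, #25 -> r5=0x29
body[1] sub  r2, r1, #37 -> r2=0x1d
body[2] mov  r0, #0xc2 -> r0=0xc2
body[3] xor  r3, r3, r1 -> r3=0xd5
body[4] sub  r3, r2, r2 -> r3=0x00
body[5] xor  r4, r4, r0 -> r4=0xe4
epilogue: pop r4=0x26, sp=0x9c
epilogue: pop r2=0x17, sp=0x9d
epilogue: pop r0=0xfe, sp=0x9e
r4 is callee-saved -> restored

REG = 0x26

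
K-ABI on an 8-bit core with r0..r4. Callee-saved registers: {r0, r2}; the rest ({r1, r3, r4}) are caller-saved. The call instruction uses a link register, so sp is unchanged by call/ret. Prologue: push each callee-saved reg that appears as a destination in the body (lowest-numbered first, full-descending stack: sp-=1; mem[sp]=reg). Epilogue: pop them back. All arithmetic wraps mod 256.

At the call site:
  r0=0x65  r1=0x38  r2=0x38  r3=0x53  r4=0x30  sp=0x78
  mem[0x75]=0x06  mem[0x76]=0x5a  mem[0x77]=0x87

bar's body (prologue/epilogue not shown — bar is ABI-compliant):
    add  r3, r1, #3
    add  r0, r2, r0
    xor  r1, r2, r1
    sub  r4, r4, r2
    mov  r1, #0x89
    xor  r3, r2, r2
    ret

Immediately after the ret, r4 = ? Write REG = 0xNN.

prologue: push r0 -> mem[0x77]=0x65, sp=0x77
body[0] add  r3, r1, #3 -> r3=0x3b
body[1] add  r0, r2, r0 -> r0=0x9d
body[2] xor  r1, r2, r1 -> r1=0x00
body[3] sub  r4, r4, r2 -> r4=0xf8
body[4] mov  r1, #0x89 -> r1=0x89
body[5] xor  r3, r2, r2 -> r3=0x00
epilogue: pop r0=0x65, sp=0x78
r4 is caller-saved -> body value

REG = 0xf8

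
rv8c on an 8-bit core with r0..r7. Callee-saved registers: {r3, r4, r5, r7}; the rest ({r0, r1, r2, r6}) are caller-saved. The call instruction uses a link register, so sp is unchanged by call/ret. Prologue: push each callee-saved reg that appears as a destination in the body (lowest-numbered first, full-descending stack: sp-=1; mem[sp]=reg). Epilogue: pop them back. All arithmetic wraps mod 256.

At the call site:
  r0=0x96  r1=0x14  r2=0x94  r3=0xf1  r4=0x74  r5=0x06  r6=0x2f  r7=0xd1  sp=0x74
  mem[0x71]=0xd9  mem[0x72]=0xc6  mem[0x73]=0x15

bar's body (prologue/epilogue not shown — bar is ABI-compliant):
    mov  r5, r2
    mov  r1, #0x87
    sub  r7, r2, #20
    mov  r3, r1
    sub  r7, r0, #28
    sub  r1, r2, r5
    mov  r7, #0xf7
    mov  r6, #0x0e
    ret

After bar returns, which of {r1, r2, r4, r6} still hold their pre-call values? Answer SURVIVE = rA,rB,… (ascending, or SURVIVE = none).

prologue: push r3 → mem[0x73]=0xf1, sp=0x73
prologue: push r5 → mem[0x72]=0x06, sp=0x72
prologue: push r7 → mem[0x71]=0xd1, sp=0x71
body[0] mov  r5, r2 → r5=0x94
body[1] mov  r1, #0x87 → r1=0x87
body[2] sub  r7, r2, #20 → r7=0x80
body[3] mov  r3, r1 → r3=0x87
body[4] sub  r7, r0, #28 → r7=0x7a
body[5] sub  r1, r2, r5 → r1=0x00
body[6] mov  r7, #0xf7 → r7=0xf7
body[7] mov  r6, #0x0e → r6=0x0e
epilogue: pop r7=0xd1, sp=0x72
epilogue: pop r5=0x06, sp=0x73
epilogue: pop r3=0xf1, sp=0x74
r1: caller-saved, written=True
r2: caller-saved, written=False
r4: callee-saved, written=False
r6: caller-saved, written=True

SURVIVE = r2,r4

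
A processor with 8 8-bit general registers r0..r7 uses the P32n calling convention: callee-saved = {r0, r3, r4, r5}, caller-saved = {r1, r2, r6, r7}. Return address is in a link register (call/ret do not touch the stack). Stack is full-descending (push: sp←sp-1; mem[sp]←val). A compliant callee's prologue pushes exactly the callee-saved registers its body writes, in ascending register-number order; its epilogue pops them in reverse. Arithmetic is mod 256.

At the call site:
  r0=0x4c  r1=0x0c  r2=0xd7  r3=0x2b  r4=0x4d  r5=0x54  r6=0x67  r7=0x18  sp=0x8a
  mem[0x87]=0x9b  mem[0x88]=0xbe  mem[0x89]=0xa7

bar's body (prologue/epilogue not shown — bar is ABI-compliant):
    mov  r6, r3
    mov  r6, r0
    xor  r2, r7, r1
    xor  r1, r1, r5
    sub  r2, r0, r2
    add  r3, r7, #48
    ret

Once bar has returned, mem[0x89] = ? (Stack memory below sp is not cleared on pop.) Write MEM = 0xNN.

prologue: push r3 -> mem[0x89]=0x2b, sp=0x89
body[0] mov  r6, r3 -> r6=0x2b
body[1] mov  r6, r0 -> r6=0x4c
body[2] xor  r2, r7, r1 -> r2=0x14
body[3] xor  r1, r1, r5 -> r1=0x58
body[4] sub  r2, r0, r2 -> r2=0x38
body[5] add  r3, r7, #48 -> r3=0x48
epilogue: pop r3=0x2b, sp=0x8a
prologue pushed ['r3'] at ['0x89']

MEM = 0x2b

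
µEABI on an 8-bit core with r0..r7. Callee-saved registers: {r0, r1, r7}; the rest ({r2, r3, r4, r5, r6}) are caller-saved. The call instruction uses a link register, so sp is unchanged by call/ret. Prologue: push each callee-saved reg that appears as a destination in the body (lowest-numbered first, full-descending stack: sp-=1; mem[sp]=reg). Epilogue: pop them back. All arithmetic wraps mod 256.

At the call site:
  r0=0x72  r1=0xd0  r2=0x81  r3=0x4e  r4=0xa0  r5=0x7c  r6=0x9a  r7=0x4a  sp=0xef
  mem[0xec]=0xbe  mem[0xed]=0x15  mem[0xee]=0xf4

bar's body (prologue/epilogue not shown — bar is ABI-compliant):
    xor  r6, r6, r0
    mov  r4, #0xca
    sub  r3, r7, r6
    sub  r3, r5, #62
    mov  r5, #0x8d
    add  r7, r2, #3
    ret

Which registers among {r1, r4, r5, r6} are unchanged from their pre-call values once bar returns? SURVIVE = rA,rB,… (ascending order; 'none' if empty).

SURVIVE = r1

prologue: push r7 → mem[0xee]=0x4a, sp=0xee
body[0] xor  r6, r6, r0 → r6=0xe8
body[1] mov  r4, #0xca → r4=0xca
body[2] sub  r3, r7, r6 → r3=0x62
body[3] sub  r3, r5, #62 → r3=0x3e
body[4] mov  r5, #0x8d → r5=0x8d
body[5] add  r7, r2, #3 → r7=0x84
epilogue: pop r7=0x4a, sp=0xef
r1: callee-saved, written=False
r4: caller-saved, written=True
r5: caller-saved, written=True
r6: caller-saved, written=True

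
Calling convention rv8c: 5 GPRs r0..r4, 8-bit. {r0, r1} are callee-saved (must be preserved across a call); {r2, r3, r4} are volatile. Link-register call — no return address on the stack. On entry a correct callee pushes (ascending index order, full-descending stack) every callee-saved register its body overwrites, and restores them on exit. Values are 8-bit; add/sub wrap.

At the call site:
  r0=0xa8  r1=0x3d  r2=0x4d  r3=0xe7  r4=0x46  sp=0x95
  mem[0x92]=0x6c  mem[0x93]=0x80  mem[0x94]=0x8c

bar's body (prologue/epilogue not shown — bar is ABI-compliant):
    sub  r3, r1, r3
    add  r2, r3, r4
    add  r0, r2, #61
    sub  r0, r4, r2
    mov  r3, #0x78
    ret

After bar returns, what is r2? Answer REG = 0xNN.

REG = 0x9c

prologue: push r0 → mem[0x94]=0xa8, sp=0x94
body[0] sub  r3, r1, r3 → r3=0x56
body[1] add  r2, r3, r4 → r2=0x9c
body[2] add  r0, r2, #61 → r0=0xd9
body[3] sub  r0, r4, r2 → r0=0xaa
body[4] mov  r3, #0x78 → r3=0x78
epilogue: pop r0=0xa8, sp=0x95
r2 is caller-saved → body value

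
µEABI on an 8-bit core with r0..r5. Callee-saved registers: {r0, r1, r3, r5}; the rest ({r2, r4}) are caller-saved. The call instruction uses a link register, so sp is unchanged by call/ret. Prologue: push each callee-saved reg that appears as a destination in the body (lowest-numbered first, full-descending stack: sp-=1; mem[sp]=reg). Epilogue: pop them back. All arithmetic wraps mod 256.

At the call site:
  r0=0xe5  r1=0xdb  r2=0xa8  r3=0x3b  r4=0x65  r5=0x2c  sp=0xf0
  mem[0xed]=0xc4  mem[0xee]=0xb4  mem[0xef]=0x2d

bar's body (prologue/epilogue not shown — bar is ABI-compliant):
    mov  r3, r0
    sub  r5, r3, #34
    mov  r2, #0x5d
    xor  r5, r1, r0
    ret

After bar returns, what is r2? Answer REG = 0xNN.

REG = 0x5d

prologue: push r3 → mem[0xef]=0x3b, sp=0xef
prologue: push r5 → mem[0xee]=0x2c, sp=0xee
body[0] mov  r3, r0 → r3=0xe5
body[1] sub  r5, r3, #34 → r5=0xc3
body[2] mov  r2, #0x5d → r2=0x5d
body[3] xor  r5, r1, r0 → r5=0x3e
epilogue: pop r5=0x2c, sp=0xef
epilogue: pop r3=0x3b, sp=0xf0
r2 is caller-saved → body value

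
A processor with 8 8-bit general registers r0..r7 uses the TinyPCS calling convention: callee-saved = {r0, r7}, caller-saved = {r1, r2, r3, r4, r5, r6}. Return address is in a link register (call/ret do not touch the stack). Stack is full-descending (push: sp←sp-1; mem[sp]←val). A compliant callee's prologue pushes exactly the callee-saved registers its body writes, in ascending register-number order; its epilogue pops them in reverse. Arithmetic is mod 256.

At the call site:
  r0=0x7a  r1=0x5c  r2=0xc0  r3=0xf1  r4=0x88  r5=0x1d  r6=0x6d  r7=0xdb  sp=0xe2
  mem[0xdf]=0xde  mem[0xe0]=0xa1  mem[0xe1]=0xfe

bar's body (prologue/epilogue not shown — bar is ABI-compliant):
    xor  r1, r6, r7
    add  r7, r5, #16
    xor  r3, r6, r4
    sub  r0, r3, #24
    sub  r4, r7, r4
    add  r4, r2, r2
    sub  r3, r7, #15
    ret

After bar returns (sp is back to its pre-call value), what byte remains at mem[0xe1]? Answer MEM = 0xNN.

MEM = 0x7a

prologue: push r0 -> mem[0xe1]=0x7a, sp=0xe1
prologue: push r7 -> mem[0xe0]=0xdb, sp=0xe0
body[0] xor  r1, r6, r7 -> r1=0xb6
body[1] add  r7, r5, #16 -> r7=0x2d
body[2] xor  r3, r6, r4 -> r3=0xe5
body[3] sub  r0, r3, #24 -> r0=0xcd
body[4] sub  r4, r7, r4 -> r4=0xa5
body[5] add  r4, r2, r2 -> r4=0x80
body[6] sub  r3, r7, #15 -> r3=0x1e
epilogue: pop r7=0xdb, sp=0xe1
epilogue: pop r0=0x7a, sp=0xe2
prologue pushed ['r0', 'r7'] at ['0xe1', '0xe0']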